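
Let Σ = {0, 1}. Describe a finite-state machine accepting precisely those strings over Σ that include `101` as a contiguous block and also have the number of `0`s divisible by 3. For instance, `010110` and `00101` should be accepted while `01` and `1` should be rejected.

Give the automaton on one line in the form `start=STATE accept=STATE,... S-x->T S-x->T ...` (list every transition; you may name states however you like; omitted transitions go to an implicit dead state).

start=A accept=L A-0->B A-1->C B-0->D B-1->E C-0->F C-1->C D-0->A D-1->G E-0->H E-1->E F-0->D F-1->I G-0->J G-1->G H-0->A H-1->K I-0->K I-1->I J-0->B J-1->L K-0->L K-1->K L-0->I L-1->L

Build one automaton per condition and run them in lockstep. One (4 states) tracks whether and how much of `101` has been seen; the other (3 states) tracks the count of `0`s modulo 3. Each combined state is a pair, one component from each; accept when both components accept.
12 states suffice.
       0  1 
>  A   B  C 
   B   D  E 
   C   F  C 
   D   A  G 
   E   H  E 
   F   D  I 
   G   J  G 
   H   A  K 
   I   K  I 
   J   B  L 
   K   L  K 
 * L   I  L 
(> = start, * = accepting)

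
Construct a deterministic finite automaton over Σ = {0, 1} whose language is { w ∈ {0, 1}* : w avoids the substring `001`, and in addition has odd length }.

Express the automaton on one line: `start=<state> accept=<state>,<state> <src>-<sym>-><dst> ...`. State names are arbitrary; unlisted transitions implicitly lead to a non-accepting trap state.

Run two small machines in parallel and take their product. The first has 4 states tracking partial matches of the forbidden pattern `001`; the second has 2 states tracking the input length modulo 2. A product state is a pair (one from each), accepting exactly when both do. Minimizing collapses redundant product states.
7 states suffice.
        0   1  
>  S0   S1  S2 
 * S1   S3  S0 
 * S2   S4  S0 
   S3   S5  S6 
   S4   S5  S2 
 * S5   S3  S6 
   S6   S6  S6 
(> = start, * = accepting)

start=S0 accept=S1,S2,S5 S0-0->S1 S0-1->S2 S1-0->S3 S1-1->S0 S2-0->S4 S2-1->S0 S3-0->S5 S3-1->S6 S4-0->S5 S4-1->S2 S5-0->S3 S5-1->S6 S6-0->S6 S6-1->S6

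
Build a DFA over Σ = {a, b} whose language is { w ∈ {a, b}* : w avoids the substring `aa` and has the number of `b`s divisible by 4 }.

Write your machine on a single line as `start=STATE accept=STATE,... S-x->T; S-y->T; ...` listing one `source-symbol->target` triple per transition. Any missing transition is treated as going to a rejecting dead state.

start=s0; accept=s0,s1; s0-a->s1; s0-b->s2; s1-a->s3; s1-b->s2; s2-a->s4; s2-b->s5; s3-a->s3; s3-b->s6; s4-a->s6; s4-b->s5; s5-a->s7; s5-b->s8; s6-a->s6; s6-b->s9; s7-a->s9; s7-b->s8; s8-a->s10; s8-b->s0; s9-a->s9; s9-b->s11; s10-a->s11; s10-b->s0; s11-a->s11; s11-b->s3

Handle the two conditions separately and then intersect. One (3 states) tracks partial matches of the forbidden pattern `aa`; the other (4 states) tracks the count of `b`s modulo 4. Each combined state is a pair, one component from each; accept when both components accept.
With 12 states:
          a    b  
>* s0     s1   s2 
 * s1     s3   s2 
   s2     s4   s5 
   s3     s3   s6 
   s4     s6   s5 
   s5     s7   s8 
   s6     s6   s9 
   s7     s9   s8 
   s8    s10   s0 
   s9     s9  s11 
   s10   s11   s0 
   s11   s11   s3 
(> = start, * = accepting)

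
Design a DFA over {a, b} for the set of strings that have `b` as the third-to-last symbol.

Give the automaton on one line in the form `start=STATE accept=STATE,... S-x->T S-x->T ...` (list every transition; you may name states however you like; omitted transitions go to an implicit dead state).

A DFA must remember the last 3 symbols (since which symbol is third-to-last isn't known until the input ends). Use one state per possible window of the last ≤3 symbols; accept from those whose window starts with `b`.
A 15-state machine:
          a    b  
>  S0     S1   S2 
   S1     S3   S4 
   S2     S5   S6 
   S3     S7   S8 
   S4     S9  S10 
   S5    S11  S12 
   S6    S13  S14 
   S7     S7   S8 
   S8     S9  S10 
   S9    S11  S12 
   S10   S13  S14 
 * S11    S7   S8 
 * S12    S9  S10 
 * S13   S11  S12 
 * S14   S13  S14 
(> = start, * = accepting)

start=S0 accept=S11,S12,S13,S14 S0-a->S1 S0-b->S2 S1-a->S3 S1-b->S4 S2-a->S5 S2-b->S6 S3-a->S7 S3-b->S8 S4-a->S9 S4-b->S10 S5-a->S11 S5-b->S12 S6-a->S13 S6-b->S14 S7-a->S7 S7-b->S8 S8-a->S9 S8-b->S10 S9-a->S11 S9-b->S12 S10-a->S13 S10-b->S14 S11-a->S7 S11-b->S8 S12-a->S9 S12-b->S10 S13-a->S11 S13-b->S12 S14-a->S13 S14-b->S14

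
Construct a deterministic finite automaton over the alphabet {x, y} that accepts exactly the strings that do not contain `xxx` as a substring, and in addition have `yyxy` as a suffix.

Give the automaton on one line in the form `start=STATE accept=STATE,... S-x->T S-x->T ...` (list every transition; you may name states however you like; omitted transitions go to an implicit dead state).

Run two small machines in parallel and take their product. One (4 states) tracks partial matches of the forbidden pattern `xxx`; the other (5 states) tracks how much of the suffix `yyxy` has currently been matched. Each combined state is a pair, one component from each; accept when both components accept. Minimizing collapses redundant product states.
8 states suffice.
        x   y  
>  s0   s1  s2 
   s1   s3  s2 
   s2   s1  s4 
   s3   s5  s2 
   s4   s6  s4 
   s5   s5  s5 
   s6   s3  s7 
 * s7   s1  s4 
(> = start, * = accepting)

start=s0 accept=s7 s0-x->s1 s0-y->s2 s1-x->s3 s1-y->s2 s2-x->s1 s2-y->s4 s3-x->s5 s3-y->s2 s4-x->s6 s4-y->s4 s5-x->s5 s5-y->s5 s6-x->s3 s6-y->s7 s7-x->s1 s7-y->s4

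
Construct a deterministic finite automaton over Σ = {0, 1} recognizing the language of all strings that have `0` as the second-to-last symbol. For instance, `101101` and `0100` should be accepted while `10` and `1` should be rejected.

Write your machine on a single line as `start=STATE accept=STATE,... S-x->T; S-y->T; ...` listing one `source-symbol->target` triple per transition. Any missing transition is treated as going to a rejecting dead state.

A DFA must remember the last 2 symbols (since which symbol is second-to-last isn't known until the input ends). Use one state per possible window of the last ≤2 symbols; accept from those whose window starts with `0`.
        0   1  
>  S0   S1  S2 
   S1   S3  S4 
   S2   S5  S6 
 * S3   S3  S4 
 * S4   S5  S6 
   S5   S3  S4 
   S6   S5  S6 
(> = start, * = accepting)

start=S0; accept=S3,S4; S0-0->S1; S0-1->S2; S1-0->S3; S1-1->S4; S2-0->S5; S2-1->S6; S3-0->S3; S3-1->S4; S4-0->S5; S4-1->S6; S5-0->S3; S5-1->S4; S6-0->S5; S6-1->S6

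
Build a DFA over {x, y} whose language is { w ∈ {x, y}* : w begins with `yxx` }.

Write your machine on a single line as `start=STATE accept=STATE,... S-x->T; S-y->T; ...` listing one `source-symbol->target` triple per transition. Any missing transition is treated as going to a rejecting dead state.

start=q0; accept=q3; q0-x->q4; q0-y->q1; q1-x->q2; q1-y->q4; q2-x->q3; q2-y->q4; q3-x->q3; q3-y->q3; q4-x->q4; q4-y->q4

Walk along `yxx` while the input agrees: from q0 take `y` to q1, and so on. Any deviation drops to the rejecting sink q4. Once q3 is reached the prefix is confirmed and every continuation is accepted.
        x   y  
>  q0   q4  q1 
   q1   q2  q4 
   q2   q3  q4 
 * q3   q3  q3 
   q4   q4  q4 
(> = start, * = accepting)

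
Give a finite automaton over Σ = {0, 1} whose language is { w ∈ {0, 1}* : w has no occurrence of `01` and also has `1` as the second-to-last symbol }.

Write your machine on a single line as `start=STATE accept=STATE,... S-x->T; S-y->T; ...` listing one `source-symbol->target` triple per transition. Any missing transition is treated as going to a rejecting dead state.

Handle the two conditions separately and then intersect. One (3 states) tracks partial matches of the forbidden pattern `01`; the other (7 states) tracks the last 2 symbols read. Each combined state is a pair, one component from each; accept when both components accept.
With 10 states:
        0   1  
>  q0   q1  q2 
   q1   q3  q4 
   q2   q5  q6 
   q3   q3  q4 
   q4   q7  q8 
 * q5   q3  q4 
 * q6   q5  q6 
   q7   q9  q4 
   q8   q7  q8 
   q9   q9  q4 
(> = start, * = accepting)

start=q0; accept=q5,q6; q0-0->q1; q0-1->q2; q1-0->q3; q1-1->q4; q2-0->q5; q2-1->q6; q3-0->q3; q3-1->q4; q4-0->q7; q4-1->q8; q5-0->q3; q5-1->q4; q6-0->q5; q6-1->q6; q7-0->q9; q7-1->q4; q8-0->q7; q8-1->q8; q9-0->q9; q9-1->q4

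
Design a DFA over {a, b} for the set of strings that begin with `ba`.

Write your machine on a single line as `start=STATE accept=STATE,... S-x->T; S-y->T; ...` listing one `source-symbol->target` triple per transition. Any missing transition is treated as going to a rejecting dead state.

start=q0; accept=q2; q0-a->q3; q0-b->q1; q1-a->q2; q1-b->q3; q2-a->q2; q2-b->q2; q3-a->q3; q3-b->q3

Check the first 2 symbols one by one: q0 through q1 record how many have matched `ba` so far; any wrong symbol goes to the dead state q3. After all 2 match we enter the accepting sink q2.
With 4 states:
        a   b  
>  q0   q3  q1 
   q1   q2  q3 
 * q2   q2  q2 
   q3   q3  q3 
(> = start, * = accepting)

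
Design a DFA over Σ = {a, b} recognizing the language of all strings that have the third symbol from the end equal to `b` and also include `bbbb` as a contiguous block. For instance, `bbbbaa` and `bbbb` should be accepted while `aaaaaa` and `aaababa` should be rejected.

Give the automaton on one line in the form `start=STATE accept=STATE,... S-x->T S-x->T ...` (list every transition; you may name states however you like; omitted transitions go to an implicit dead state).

Handle the two conditions separately and then intersect. One (15 states) tracks the last 3 symbols read; the other (5 states) tracks whether and how much of `bbbb` has been seen. Each combined state is a pair, one component from each; accept when both components accept. After merging equivalent states the machine shrinks.
A 12-state machine:
          a    b  
>  s0     s0   s1 
   s1     s0   s2 
   s2     s0   s3 
   s3     s0   s4 
 * s4     s5   s4 
 * s5     s6   s7 
 * s6     s8   s9 
 * s7    s10  s11 
   s8     s8   s9 
   s9    s10  s11 
   s10    s6   s7 
   s11    s5   s4 
(> = start, * = accepting)

start=s0 accept=s4,s5,s6,s7 s0-a->s0 s0-b->s1 s1-a->s0 s1-b->s2 s2-a->s0 s2-b->s3 s3-a->s0 s3-b->s4 s4-a->s5 s4-b->s4 s5-a->s6 s5-b->s7 s6-a->s8 s6-b->s9 s7-a->s10 s7-b->s11 s8-a->s8 s8-b->s9 s9-a->s10 s9-b->s11 s10-a->s6 s10-b->s7 s11-a->s5 s11-b->s4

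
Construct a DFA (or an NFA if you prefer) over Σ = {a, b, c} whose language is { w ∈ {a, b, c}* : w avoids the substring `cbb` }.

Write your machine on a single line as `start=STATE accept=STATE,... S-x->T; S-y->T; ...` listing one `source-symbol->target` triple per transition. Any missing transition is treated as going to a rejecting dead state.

start=S0; accept=S0,S1,S2; S0-a->S0; S0-b->S0; S0-c->S1; S1-a->S0; S1-b->S2; S1-c->S1; S2-a->S0; S2-b->S3; S2-c->S1; S3-a->S3; S3-b->S3; S3-c->S3

Track partial matches of the forbidden pattern `cbb`. State S3 is a dead state reached once `cbb` has occurred; every other state accepts. S0 means no part of `cbb` is currently matched.
With 4 states:
        a   b   c  
>* S0   S0  S0  S1 
 * S1   S0  S2  S1 
 * S2   S0  S3  S1 
   S3   S3  S3  S3 
(> = start, * = accepting)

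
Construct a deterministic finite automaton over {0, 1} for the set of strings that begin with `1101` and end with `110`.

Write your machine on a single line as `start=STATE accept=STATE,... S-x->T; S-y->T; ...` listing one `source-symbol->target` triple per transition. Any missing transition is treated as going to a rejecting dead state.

Run two small machines in parallel and take their product. The first has 6 states tracking whether the input so far still matches the prefix `1101`; the second has 4 states tracking how much of the suffix `110` has currently been matched. A product state is a pair (one from each), accepting exactly when both do.
          0    1  
>  q0     q1   q2 
   q1     q1   q3 
   q2     q1   q4 
   q3     q1   q5 
   q4     q6   q5 
   q5     q7   q5 
   q6     q1   q8 
   q7     q1   q3 
   q8     q9  q10 
   q9     q9   q8 
   q10   q11  q10 
 * q11    q9   q8 
(> = start, * = accepting)

start=q0; accept=q11; q0-0->q1; q0-1->q2; q1-0->q1; q1-1->q3; q2-0->q1; q2-1->q4; q3-0->q1; q3-1->q5; q4-0->q6; q4-1->q5; q5-0->q7; q5-1->q5; q6-0->q1; q6-1->q8; q7-0->q1; q7-1->q3; q8-0->q9; q8-1->q10; q9-0->q9; q9-1->q8; q10-0->q11; q10-1->q10; q11-0->q9; q11-1->q8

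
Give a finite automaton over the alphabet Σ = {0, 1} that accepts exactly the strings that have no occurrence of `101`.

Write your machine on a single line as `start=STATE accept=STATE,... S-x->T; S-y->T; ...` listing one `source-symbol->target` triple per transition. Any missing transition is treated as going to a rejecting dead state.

Track partial matches of the forbidden pattern `101`. State q3 is a dead state reached once `101` has occurred; every other state accepts. q0 means no part of `101` is currently matched.
        0   1  
>* q0   q0  q1 
 * q1   q2  q1 
 * q2   q0  q3 
   q3   q3  q3 
(> = start, * = accepting)

start=q0; accept=q0,q1,q2; q0-0->q0; q0-1->q1; q1-0->q2; q1-1->q1; q2-0->q0; q2-1->q3; q3-0->q3; q3-1->q3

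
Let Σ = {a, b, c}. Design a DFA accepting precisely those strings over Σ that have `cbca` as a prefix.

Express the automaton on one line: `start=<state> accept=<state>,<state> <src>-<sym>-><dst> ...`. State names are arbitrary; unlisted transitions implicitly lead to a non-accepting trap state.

Check the first 4 symbols one by one: q0 through q3 record how many have matched `cbca` so far; any wrong symbol goes to the dead state q5. After all 4 match we enter the accepting sink q4.
6 states suffice.
        a   b   c  
>  q0   q5  q5  q1 
   q1   q5  q2  q5 
   q2   q5  q5  q3 
   q3   q4  q5  q5 
 * q4   q4  q4  q4 
   q5   q5  q5  q5 
(> = start, * = accepting)

start=q0 accept=q4 q0-a->q5 q0-b->q5 q0-c->q1 q1-a->q5 q1-b->q2 q1-c->q5 q2-a->q5 q2-b->q5 q2-c->q3 q3-a->q4 q3-b->q5 q3-c->q5 q4-a->q4 q4-b->q4 q4-c->q4 q5-a->q5 q5-b->q5 q5-c->q5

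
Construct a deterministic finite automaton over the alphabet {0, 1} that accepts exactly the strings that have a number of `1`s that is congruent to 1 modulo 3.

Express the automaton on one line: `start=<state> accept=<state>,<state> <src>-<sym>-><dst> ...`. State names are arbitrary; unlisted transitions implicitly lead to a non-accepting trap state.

start=q0 accept=q1 q0-0->q0 q0-1->q1 q1-0->q1 q1-1->q2 q2-0->q2 q2-1->q0

The only thing that matters is how many `1`s have appeared, reduced mod 3. Use one state per residue: q0 for 0, …, q2 for 2. Reading `1` moves to the next residue; anything else stays put. q1 is accepting.
        0   1  
>  q0   q0  q1 
 * q1   q1  q2 
   q2   q2  q0 
(> = start, * = accepting)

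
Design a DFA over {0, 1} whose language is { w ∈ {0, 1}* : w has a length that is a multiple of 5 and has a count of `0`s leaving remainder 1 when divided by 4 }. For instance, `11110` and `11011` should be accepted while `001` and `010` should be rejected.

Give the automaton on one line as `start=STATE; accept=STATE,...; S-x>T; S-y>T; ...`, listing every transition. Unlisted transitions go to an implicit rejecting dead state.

start=A; accept=O; A-0>B; A-1>C; B-0>D; B-1>E; C-0>E; C-1>F; D-0>G; D-1>H; E-0>H; E-1>I; F-0>I; F-1>J; G-0>K; G-1>L; H-0>L; H-1>M; I-0>M; I-1>N; J-0>N; J-1>K; K-0>O; K-1>A; L-0>A; L-1>P; M-0>P; M-1>Q; N-0>Q; N-1>O; O-0>R; O-1>B; P-0>C; P-1>S; Q-0>S; Q-1>R; R-0>T; R-1>D; S-0>F; S-1>T; T-0>J; T-1>G

Handle the two conditions separately and then intersect. One (5 states) tracks the input length modulo 5; the other (4 states) tracks the count of `0`s modulo 4. Each combined state is a pair, one component from each; accept when both components accept.
With 20 states:
       0  1 
>  A   B  C 
   B   D  E 
   C   E  F 
   D   G  H 
   E   H  I 
   F   I  J 
   G   K  L 
   H   L  M 
   I   M  N 
   J   N  K 
   K   O  A 
   L   A  P 
   M   P  Q 
   N   Q  O 
 * O   R  B 
   P   C  S 
   Q   S  R 
   R   T  D 
   S   F  T 
   T   J  G 
(> = start, * = accepting)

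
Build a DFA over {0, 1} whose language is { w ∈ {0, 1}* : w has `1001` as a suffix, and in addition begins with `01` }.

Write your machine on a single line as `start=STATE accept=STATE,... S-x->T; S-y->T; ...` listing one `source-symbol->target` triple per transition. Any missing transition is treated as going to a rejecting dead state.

start=s0; accept=s7; s0-0->s1; s0-1->s2; s1-0->s2; s1-1->s3; s2-0->s2; s2-1->s2; s3-0->s4; s3-1->s3; s4-0->s5; s4-1->s3; s5-0->s6; s5-1->s7; s6-0->s6; s6-1->s3; s7-0->s4; s7-1->s3

Handle the two conditions separately and then intersect. One (5 states) tracks how much of the suffix `1001` has currently been matched; the other (4 states) tracks whether the input so far still matches the prefix `01`. Each combined state is a pair, one component from each; accept when both components accept. Equivalent product states are then merged.
8 states suffice.
        0   1  
>  s0   s1  s2 
   s1   s2  s3 
   s2   s2  s2 
   s3   s4  s3 
   s4   s5  s3 
   s5   s6  s7 
   s6   s6  s3 
 * s7   s4  s3 
(> = start, * = accepting)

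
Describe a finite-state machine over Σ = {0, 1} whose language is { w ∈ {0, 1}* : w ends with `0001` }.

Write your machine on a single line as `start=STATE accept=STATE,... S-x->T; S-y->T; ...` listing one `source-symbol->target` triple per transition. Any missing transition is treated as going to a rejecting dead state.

start=s0; accept=s4; s0-0->s1; s0-1->s0; s1-0->s2; s1-1->s0; s2-0->s3; s2-1->s0; s3-0->s3; s3-1->s4; s4-0->s1; s4-1->s0

Let each state record the length of the longest suffix of the input read so far that is also a prefix of `0001`. s1 means the last symbol is `0`; s2 means the last 2 symbols are `00`; s3 means the last 3 symbols are `000`; s4 means the last 4 symbols are `0001`. Accept only at s4, where the string currently ends in `0001`.
5 states suffice.
        0   1  
>  s0   s1  s0 
   s1   s2  s0 
   s2   s3  s0 
   s3   s3  s4 
 * s4   s1  s0 
(> = start, * = accepting)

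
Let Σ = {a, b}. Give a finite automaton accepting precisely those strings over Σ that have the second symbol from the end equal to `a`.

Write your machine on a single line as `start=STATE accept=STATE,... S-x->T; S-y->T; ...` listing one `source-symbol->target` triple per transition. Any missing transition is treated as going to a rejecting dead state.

start=S0; accept=S3,S4; S0-a->S1; S0-b->S2; S1-a->S3; S1-b->S4; S2-a->S5; S2-b->S6; S3-a->S3; S3-b->S4; S4-a->S5; S4-b->S6; S5-a->S3; S5-b->S4; S6-a->S5; S6-b->S6

A DFA must remember the last 2 symbols (since which symbol is second-to-last isn't known until the input ends). Use one state per possible window of the last ≤2 symbols; accept from those whose window starts with `a`.
        a   b  
>  S0   S1  S2 
   S1   S3  S4 
   S2   S5  S6 
 * S3   S3  S4 
 * S4   S5  S6 
   S5   S3  S4 
   S6   S5  S6 
(> = start, * = accepting)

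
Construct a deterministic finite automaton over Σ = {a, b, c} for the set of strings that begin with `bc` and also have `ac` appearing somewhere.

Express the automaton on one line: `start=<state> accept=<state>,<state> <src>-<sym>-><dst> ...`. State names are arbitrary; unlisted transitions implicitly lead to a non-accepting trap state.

start=S0 accept=S7 S0-a->S1 S0-b->S2 S0-c->S3 S1-a->S1 S1-b->S3 S1-c->S4 S2-a->S1 S2-b->S3 S2-c->S5 S3-a->S1 S3-b->S3 S3-c->S3 S4-a->S4 S4-b->S4 S4-c->S4 S5-a->S6 S5-b->S5 S5-c->S5 S6-a->S6 S6-b->S5 S6-c->S7 S7-a->S7 S7-b->S7 S7-c->S7

Build one automaton per condition and run them in lockstep. The first has 4 states tracking whether the input so far still matches the prefix `bc`; the second has 3 states tracking whether and how much of `ac` has been seen. A product state is a pair (one from each), accepting exactly when both do.
8 states suffice.
        a   b   c  
>  S0   S1  S2  S3 
   S1   S1  S3  S4 
   S2   S1  S3  S5 
   S3   S1  S3  S3 
   S4   S4  S4  S4 
   S5   S6  S5  S5 
   S6   S6  S5  S7 
 * S7   S7  S7  S7 
(> = start, * = accepting)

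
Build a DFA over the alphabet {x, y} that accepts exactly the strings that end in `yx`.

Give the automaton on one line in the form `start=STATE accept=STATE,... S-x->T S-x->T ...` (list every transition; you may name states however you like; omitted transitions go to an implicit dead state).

Let each state record the length of the longest suffix of the input read so far that is also a prefix of `yx`. q1 means the last symbol is `y`; q2 means the last 2 symbols are `yx`. Accept only at q2, where the string currently ends in `yx`.
        x   y  
>  q0   q0  q1 
   q1   q2  q1 
 * q2   q0  q1 
(> = start, * = accepting)

start=q0 accept=q2 q0-x->q0 q0-y->q1 q1-x->q2 q1-y->q1 q2-x->q0 q2-y->q1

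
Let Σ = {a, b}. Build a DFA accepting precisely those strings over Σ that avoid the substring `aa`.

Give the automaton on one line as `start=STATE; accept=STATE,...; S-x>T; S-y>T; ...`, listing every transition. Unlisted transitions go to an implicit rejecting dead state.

start=q0; accept=q0,q1; q0-a>q1; q0-b>q0; q1-a>q2; q1-b>q0; q2-a>q2; q2-b>q2

This is the complement of 'contains `aa`'. Use the same substring-matching states — q0 through q2 holding how much of `aa` has just been matched — but flip the accepting set: everything except the trap q2 accepts.
A 3-state machine:
        a   b  
>* q0   q1  q0 
 * q1   q2  q0 
   q2   q2  q2 
(> = start, * = accepting)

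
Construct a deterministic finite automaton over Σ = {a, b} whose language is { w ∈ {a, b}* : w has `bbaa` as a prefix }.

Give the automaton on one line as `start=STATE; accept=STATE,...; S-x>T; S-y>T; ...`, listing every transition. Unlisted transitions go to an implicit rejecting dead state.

Walk along `bbaa` while the input agrees: from s0 take `b` to s1, and so on. Any deviation drops to the rejecting sink s5. Once s4 is reached the prefix is confirmed and every continuation is accepted.
With 6 states:
        a   b  
>  s0   s5  s1 
   s1   s5  s2 
   s2   s3  s5 
   s3   s4  s5 
 * s4   s4  s4 
   s5   s5  s5 
(> = start, * = accepting)

start=s0; accept=s4; s0-a>s5; s0-b>s1; s1-a>s5; s1-b>s2; s2-a>s3; s2-b>s5; s3-a>s4; s3-b>s5; s4-a>s4; s4-b>s4; s5-a>s5; s5-b>s5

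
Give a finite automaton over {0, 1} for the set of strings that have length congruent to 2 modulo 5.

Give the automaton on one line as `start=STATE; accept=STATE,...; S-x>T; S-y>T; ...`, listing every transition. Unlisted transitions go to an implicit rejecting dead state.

start=s0; accept=s2; s0-0>s1; s0-1>s1; s1-0>s2; s1-1>s2; s2-0>s3; s2-1>s3; s3-0>s4; s3-1>s4; s4-0>s0; s4-1>s0

Count input length modulo 5: every symbol advances one step around the cycle s0 → s1 → s2 → s3 → s4 → s0. Accept at s2.
A 5-state machine:
        0   1  
>  s0   s1  s1 
   s1   s2  s2 
 * s2   s3  s3 
   s3   s4  s4 
   s4   s0  s0 
(> = start, * = accepting)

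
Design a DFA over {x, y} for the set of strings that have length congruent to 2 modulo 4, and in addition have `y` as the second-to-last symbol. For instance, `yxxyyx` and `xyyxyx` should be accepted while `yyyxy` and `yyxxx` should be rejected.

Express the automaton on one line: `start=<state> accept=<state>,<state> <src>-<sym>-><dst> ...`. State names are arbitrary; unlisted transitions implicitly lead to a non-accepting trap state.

Build one automaton per condition and run them in lockstep. One (4 states) tracks the input length modulo 4; the other (7 states) tracks the last 2 symbols read. Each combined state is a pair, one component from each; accept when both components accept. After merging equivalent states the machine shrinks.
A 6-state machine:
        x   y  
>  q0   q1  q2 
   q1   q3  q3 
   q2   q4  q4 
   q3   q5  q5 
 * q4   q5  q5 
   q5   q0  q0 
(> = start, * = accepting)

start=q0 accept=q4 q0-x->q1 q0-y->q2 q1-x->q3 q1-y->q3 q2-x->q4 q2-y->q4 q3-x->q5 q3-y->q5 q4-x->q5 q4-y->q5 q5-x->q0 q5-y->q0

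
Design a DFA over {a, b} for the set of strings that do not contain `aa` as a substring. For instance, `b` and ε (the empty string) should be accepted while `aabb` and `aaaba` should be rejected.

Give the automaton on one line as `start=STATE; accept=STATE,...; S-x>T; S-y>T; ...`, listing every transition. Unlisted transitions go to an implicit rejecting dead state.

start=q0; accept=q0,q1; q0-a>q1; q0-b>q0; q1-a>q2; q1-b>q0; q2-a>q2; q2-b>q2

Track partial matches of the forbidden pattern `aa`. State q2 is a dead state reached once `aa` has occurred; every other state accepts. q0 means no part of `aa` is currently matched.
3 states suffice.
        a   b  
>* q0   q1  q0 
 * q1   q2  q0 
   q2   q2  q2 
(> = start, * = accepting)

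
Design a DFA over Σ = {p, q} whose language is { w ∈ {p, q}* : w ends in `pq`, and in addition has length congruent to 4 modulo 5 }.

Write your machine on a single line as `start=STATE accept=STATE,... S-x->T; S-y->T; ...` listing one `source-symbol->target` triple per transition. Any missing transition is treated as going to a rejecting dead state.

Handle the two conditions separately and then intersect. The first has 3 states tracking how much of the suffix `pq` has currently been matched; the second has 5 states tracking the input length modulo 5. A product state is a pair (one from each), accepting exactly when both do. Equivalent product states are then merged.
7 states suffice.
        p   q  
>  S0   S1  S1 
   S1   S2  S2 
   S2   S3  S4 
   S3   S5  S6 
   S4   S5  S5 
   S5   S0  S0 
 * S6   S0  S0 
(> = start, * = accepting)

start=S0; accept=S6; S0-p->S1; S0-q->S1; S1-p->S2; S1-q->S2; S2-p->S3; S2-q->S4; S3-p->S5; S3-q->S6; S4-p->S5; S4-q->S5; S5-p->S0; S5-q->S0; S6-p->S0; S6-q->S0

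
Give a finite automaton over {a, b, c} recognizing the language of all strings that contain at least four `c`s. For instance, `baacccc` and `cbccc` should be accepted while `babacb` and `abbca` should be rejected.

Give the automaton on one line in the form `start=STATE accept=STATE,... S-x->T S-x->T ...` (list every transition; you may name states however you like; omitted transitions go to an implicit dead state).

start=S0 accept=S4,S5 S0-a->S0 S0-b->S0 S0-c->S1 S1-a->S1 S1-b->S1 S1-c->S2 S2-a->S2 S2-b->S2 S2-c->S3 S3-a->S3 S3-b->S3 S3-c->S4 S4-a->S4 S4-b->S4 S4-c->S5 S5-a->S5 S5-b->S5 S5-c->S5

Count `c`s, saturating at 5: states S0 through S4 mean 0 through 4 `c`s seen; S5 means more than 4. Each `c` increments (capped at S5); other symbols loop. Accept from {S4, S5}.
6 states suffice.
        a   b   c  
>  S0   S0  S0  S1 
   S1   S1  S1  S2 
   S2   S2  S2  S3 
   S3   S3  S3  S4 
 * S4   S4  S4  S5 
 * S5   S5  S5  S5 
(> = start, * = accepting)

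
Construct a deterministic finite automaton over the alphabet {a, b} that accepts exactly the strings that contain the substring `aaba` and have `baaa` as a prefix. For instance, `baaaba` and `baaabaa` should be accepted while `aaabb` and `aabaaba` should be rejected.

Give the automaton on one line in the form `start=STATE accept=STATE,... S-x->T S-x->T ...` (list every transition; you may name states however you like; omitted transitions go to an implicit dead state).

start=S0 accept=S11 S0-a->S1 S0-b->S2 S1-a->S3 S1-b->S4 S2-a->S5 S2-b->S4 S3-a->S3 S3-b->S6 S4-a->S1 S4-b->S4 S5-a->S7 S5-b->S4 S6-a->S8 S6-b->S4 S7-a->S9 S7-b->S6 S8-a->S8 S8-b->S8 S9-a->S9 S9-b->S10 S10-a->S11 S10-b->S12 S11-a->S11 S11-b->S11 S12-a->S13 S12-b->S12 S13-a->S9 S13-b->S12

Build one automaton per condition and run them in lockstep. The first has 5 states tracking whether and how much of `aaba` has been seen; the second has 6 states tracking whether the input so far still matches the prefix `baaa`. A product state is a pair (one from each), accepting exactly when both do.
          a    b  
>  S0     S1   S2 
   S1     S3   S4 
   S2     S5   S4 
   S3     S3   S6 
   S4     S1   S4 
   S5     S7   S4 
   S6     S8   S4 
   S7     S9   S6 
   S8     S8   S8 
   S9     S9  S10 
   S10   S11  S12 
 * S11   S11  S11 
   S12   S13  S12 
   S13    S9  S12 
(> = start, * = accepting)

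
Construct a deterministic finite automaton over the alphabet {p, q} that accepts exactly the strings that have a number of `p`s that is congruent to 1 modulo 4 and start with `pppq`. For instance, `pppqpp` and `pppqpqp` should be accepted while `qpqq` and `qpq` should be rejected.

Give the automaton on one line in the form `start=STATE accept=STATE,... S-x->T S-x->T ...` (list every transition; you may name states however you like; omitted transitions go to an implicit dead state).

start=A accept=K A-p->B A-q->C B-p->D B-q->E C-p->E C-q->C D-p->F D-q->G E-p->G E-q->E F-p->C F-q->H G-p->I G-q->G H-p->J H-q->H I-p->C I-q->I J-p->K J-q->J K-p->L K-q->K L-p->H L-q->L

Run two small machines in parallel and take their product. One (4 states) tracks the count of `p`s modulo 4; the other (6 states) tracks whether the input so far still matches the prefix `pppq`. Each combined state is a pair, one component from each; accept when both components accept.
With 12 states:
       p  q 
>  A   B  C 
   B   D  E 
   C   E  C 
   D   F  G 
   E   G  E 
   F   C  H 
   G   I  G 
   H   J  H 
   I   C  I 
   J   K  J 
 * K   L  K 
   L   H  L 
(> = start, * = accepting)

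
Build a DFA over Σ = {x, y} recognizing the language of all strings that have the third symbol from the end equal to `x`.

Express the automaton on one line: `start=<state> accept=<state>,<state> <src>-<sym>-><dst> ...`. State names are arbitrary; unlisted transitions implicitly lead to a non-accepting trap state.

start=s0 accept=s7,s8,s9,s10 s0-x->s1 s0-y->s2 s1-x->s3 s1-y->s4 s2-x->s5 s2-y->s6 s3-x->s7 s3-y->s8 s4-x->s9 s4-y->s10 s5-x->s11 s5-y->s12 s6-x->s13 s6-y->s14 s7-x->s7 s7-y->s8 s8-x->s9 s8-y->s10 s9-x->s11 s9-y->s12 s10-x->s13 s10-y->s14 s11-x->s7 s11-y->s8 s12-x->s9 s12-y->s10 s13-x->s11 s13-y->s12 s14-x->s13 s14-y->s14

Because acceptance depends on a position counted from the end, the machine has to buffer the most recent 3 symbols. Make each state the string of the last up-to-3 symbols read; on input `x` shift the window left and append `x`. Accept when the buffered window has length 3 and begins with `x`.
          x    y  
>  s0     s1   s2 
   s1     s3   s4 
   s2     s5   s6 
   s3     s7   s8 
   s4     s9  s10 
   s5    s11  s12 
   s6    s13  s14 
 * s7     s7   s8 
 * s8     s9  s10 
 * s9    s11  s12 
 * s10   s13  s14 
   s11    s7   s8 
   s12    s9  s10 
   s13   s11  s12 
   s14   s13  s14 
(> = start, * = accepting)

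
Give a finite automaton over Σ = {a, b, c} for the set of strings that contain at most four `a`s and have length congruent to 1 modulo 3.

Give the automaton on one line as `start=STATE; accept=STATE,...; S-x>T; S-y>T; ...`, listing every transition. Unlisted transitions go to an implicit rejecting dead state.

Run two small machines in parallel and take their product. One (6 states) tracks the count of `a`s, saturating at 5; the other (3 states) tracks the input length modulo 3. Each combined state is a pair, one component from each; accept when both components accept.
An 18-state machine:
          a    b    c  
>  s0     s1   s2   s2 
 * s1     s3   s4   s4 
 * s2     s4   s5   s5 
   s3     s6   s7   s7 
   s4     s7   s8   s8 
   s5     s8   s0   s0 
   s6     s9  s10  s10 
   s7    s10  s11  s11 
   s8    s11   s1   s1 
 * s9    s12  s13  s13 
 * s10   s13  s14  s14 
 * s11   s14   s3   s3 
   s12   s15  s15  s15 
   s13   s15  s16  s16 
   s14   s16   s6   s6 
   s15   s17  s17  s17 
   s16   s17   s9   s9 
   s17   s12  s12  s12 
(> = start, * = accepting)

start=s0; accept=s1,s2,s9,s10,s11; s0-a>s1; s0-b>s2; s0-c>s2; s1-a>s3; s1-b>s4; s1-c>s4; s2-a>s4; s2-b>s5; s2-c>s5; s3-a>s6; s3-b>s7; s3-c>s7; s4-a>s7; s4-b>s8; s4-c>s8; s5-a>s8; s5-b>s0; s5-c>s0; s6-a>s9; s6-b>s10; s6-c>s10; s7-a>s10; s7-b>s11; s7-c>s11; s8-a>s11; s8-b>s1; s8-c>s1; s9-a>s12; s9-b>s13; s9-c>s13; s10-a>s13; s10-b>s14; s10-c>s14; s11-a>s14; s11-b>s3; s11-c>s3; s12-a>s15; s12-b>s15; s12-c>s15; s13-a>s15; s13-b>s16; s13-c>s16; s14-a>s16; s14-b>s6; s14-c>s6; s15-a>s17; s15-b>s17; s15-c>s17; s16-a>s17; s16-b>s9; s16-c>s9; s17-a>s12; s17-b>s12; s17-c>s12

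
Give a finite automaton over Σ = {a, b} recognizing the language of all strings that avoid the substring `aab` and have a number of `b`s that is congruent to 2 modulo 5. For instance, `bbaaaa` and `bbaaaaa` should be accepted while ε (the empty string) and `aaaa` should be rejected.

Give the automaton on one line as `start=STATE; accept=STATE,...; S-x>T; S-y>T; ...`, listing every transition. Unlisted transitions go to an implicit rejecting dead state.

start=q0; accept=q5,q6,q8; q0-a>q1; q0-b>q2; q1-a>q3; q1-b>q2; q2-a>q4; q2-b>q5; q3-a>q3; q3-b>q3; q4-a>q3; q4-b>q5; q5-a>q6; q5-b>q7; q6-a>q8; q6-b>q7; q7-a>q9; q7-b>q10; q8-a>q8; q8-b>q3; q9-a>q3; q9-b>q10; q10-a>q11; q10-b>q0; q11-a>q3; q11-b>q0

Run two small machines in parallel and take their product. The first has 4 states tracking partial matches of the forbidden pattern `aab`; the second has 5 states tracking the count of `b`s modulo 5. A product state is a pair (one from each), accepting exactly when both do. After merging equivalent states the machine shrinks.
A 12-state machine:
          a    b  
>  q0     q1   q2 
   q1     q3   q2 
   q2     q4   q5 
   q3     q3   q3 
   q4     q3   q5 
 * q5     q6   q7 
 * q6     q8   q7 
   q7     q9  q10 
 * q8     q8   q3 
   q9     q3  q10 
   q10   q11   q0 
   q11    q3   q0 
(> = start, * = accepting)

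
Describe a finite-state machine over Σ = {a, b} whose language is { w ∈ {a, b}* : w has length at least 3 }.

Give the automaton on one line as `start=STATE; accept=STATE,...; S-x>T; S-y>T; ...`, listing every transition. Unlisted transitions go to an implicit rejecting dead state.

start=q0; accept=q3,q4; q0-a>q1; q0-b>q1; q1-a>q2; q1-b>q2; q2-a>q3; q2-b>q3; q3-a>q4; q3-b>q4; q4-a>q4; q4-b>q4

We only need to distinguish lengths 0, 1, …, 3, and '>3'. Chain q0 → q1 → q2 → q3 → q4 on every symbol, with q4 looping. Accepting states: {q3, q4}.
        a   b  
>  q0   q1  q1 
   q1   q2  q2 
   q2   q3  q3 
 * q3   q4  q4 
 * q4   q4  q4 
(> = start, * = accepting)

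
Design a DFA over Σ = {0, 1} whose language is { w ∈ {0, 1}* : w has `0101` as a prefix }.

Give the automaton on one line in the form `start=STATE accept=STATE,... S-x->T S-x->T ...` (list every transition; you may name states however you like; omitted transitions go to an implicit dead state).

Walk along `0101` while the input agrees: from S0 take `0` to S1, and so on. Any deviation drops to the rejecting sink S5. Once S4 is reached the prefix is confirmed and every continuation is accepted.
6 states suffice.
        0   1  
>  S0   S1  S5 
   S1   S5  S2 
   S2   S3  S5 
   S3   S5  S4 
 * S4   S4  S4 
   S5   S5  S5 
(> = start, * = accepting)

start=S0 accept=S4 S0-0->S1 S0-1->S5 S1-0->S5 S1-1->S2 S2-0->S3 S2-1->S5 S3-0->S5 S3-1->S4 S4-0->S4 S4-1->S4 S5-0->S5 S5-1->S5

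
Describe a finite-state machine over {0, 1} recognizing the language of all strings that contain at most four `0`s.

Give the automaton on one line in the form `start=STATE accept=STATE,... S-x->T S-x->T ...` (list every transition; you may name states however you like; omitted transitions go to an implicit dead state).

start=S0 accept=S0,S1,S2,S3,S4 S0-0->S1 S0-1->S0 S1-0->S2 S1-1->S1 S2-0->S3 S2-1->S2 S3-0->S4 S3-1->S3 S4-0->S5 S4-1->S4 S5-0->S5 S5-1->S5

Only the number of `0`s matters, and only up to 5. Make a chain S0 → S1 → S2 → S3 → S4 → S5 advanced by each `0` (with S5 absorbing); every other symbol self-loops. The accepting set is {S0, S1, S2, S3, S4}.
6 states suffice.
        0   1  
>* S0   S1  S0 
 * S1   S2  S1 
 * S2   S3  S2 
 * S3   S4  S3 
 * S4   S5  S4 
   S5   S5  S5 
(> = start, * = accepting)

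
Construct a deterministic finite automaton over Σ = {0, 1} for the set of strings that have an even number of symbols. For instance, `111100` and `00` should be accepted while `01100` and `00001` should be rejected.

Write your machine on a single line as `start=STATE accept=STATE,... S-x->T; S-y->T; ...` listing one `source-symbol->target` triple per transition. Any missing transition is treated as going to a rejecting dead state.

Count input length modulo 2: every symbol advances one step around the cycle S0 → S1 → S0. Accept at S0.
        0   1  
>* S0   S1  S1 
   S1   S0  S0 
(> = start, * = accepting)

start=S0; accept=S0; S0-0->S1; S0-1->S1; S1-0->S0; S1-1->S0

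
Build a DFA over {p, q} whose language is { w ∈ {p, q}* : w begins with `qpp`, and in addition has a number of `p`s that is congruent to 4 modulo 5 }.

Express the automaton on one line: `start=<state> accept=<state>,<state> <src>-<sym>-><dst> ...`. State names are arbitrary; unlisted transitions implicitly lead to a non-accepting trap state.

start=s0 accept=s10 s0-p->s1 s0-q->s2 s1-p->s3 s1-q->s1 s2-p->s4 s2-q->s5 s3-p->s6 s3-q->s3 s4-p->s7 s4-q->s1 s5-p->s1 s5-q->s5 s6-p->s8 s6-q->s6 s7-p->s9 s7-q->s7 s8-p->s5 s8-q->s8 s9-p->s10 s9-q->s9 s10-p->s11 s10-q->s10 s11-p->s12 s11-q->s11 s12-p->s7 s12-q->s12

Run two small machines in parallel and take their product. The first has 5 states tracking whether the input so far still matches the prefix `qpp`; the second has 5 states tracking the count of `p`s modulo 5. A product state is a pair (one from each), accepting exactly when both do.
With 13 states:
          p    q  
>  s0     s1   s2 
   s1     s3   s1 
   s2     s4   s5 
   s3     s6   s3 
   s4     s7   s1 
   s5     s1   s5 
   s6     s8   s6 
   s7     s9   s7 
   s8     s5   s8 
   s9    s10   s9 
 * s10   s11  s10 
   s11   s12  s11 
   s12    s7  s12 
(> = start, * = accepting)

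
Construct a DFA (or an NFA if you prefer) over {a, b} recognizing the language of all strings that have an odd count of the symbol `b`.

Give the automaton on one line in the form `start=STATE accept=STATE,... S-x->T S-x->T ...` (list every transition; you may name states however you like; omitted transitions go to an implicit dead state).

start=s0 accept=s1 s0-a->s0 s0-b->s1 s1-a->s1 s1-b->s0

Keep the running count of `b`s modulo 2: each `b` advances along the cycle s0 → s1 → s0 while other symbols loop. Accept at s1.
With 2 states:
        a   b  
>  s0   s0  s1 
 * s1   s1  s0 
(> = start, * = accepting)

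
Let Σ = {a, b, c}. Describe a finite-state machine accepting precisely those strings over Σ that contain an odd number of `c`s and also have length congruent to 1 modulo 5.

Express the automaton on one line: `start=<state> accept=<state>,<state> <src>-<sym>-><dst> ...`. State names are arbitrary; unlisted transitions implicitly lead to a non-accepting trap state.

Run two small machines in parallel and take their product. The first has 2 states tracking the count of `c`s modulo 2; the second has 5 states tracking the input length modulo 5. A product state is a pair (one from each), accepting exactly when both do.
A 10-state machine:
        a   b   c  
>  q0   q1  q1  q2 
   q1   q3  q3  q4 
 * q2   q4  q4  q3 
   q3   q5  q5  q6 
   q4   q6  q6  q5 
   q5   q7  q7  q8 
   q6   q8  q8  q7 
   q7   q0  q0  q9 
   q8   q9  q9  q0 
   q9   q2  q2  q1 
(> = start, * = accepting)

start=q0 accept=q2 q0-a->q1 q0-b->q1 q0-c->q2 q1-a->q3 q1-b->q3 q1-c->q4 q2-a->q4 q2-b->q4 q2-c->q3 q3-a->q5 q3-b->q5 q3-c->q6 q4-a->q6 q4-b->q6 q4-c->q5 q5-a->q7 q5-b->q7 q5-c->q8 q6-a->q8 q6-b->q8 q6-c->q7 q7-a->q0 q7-b->q0 q7-c->q9 q8-a->q9 q8-b->q9 q8-c->q0 q9-a->q2 q9-b->q2 q9-c->q1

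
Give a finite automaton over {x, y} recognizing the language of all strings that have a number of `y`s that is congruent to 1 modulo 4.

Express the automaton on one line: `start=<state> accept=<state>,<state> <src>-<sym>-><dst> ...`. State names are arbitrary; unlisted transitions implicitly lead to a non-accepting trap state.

start=A accept=B A-x->A A-y->B B-x->B B-y->C C-x->C C-y->D D-x->D D-y->A

Keep the running count of `y`s modulo 4: each `y` advances along the cycle A → B → C → D → A while other symbols loop. Accept at B.
A 4-state machine:
       x  y 
>  A   A  B 
 * B   B  C 
   C   C  D 
   D   D  A 
(> = start, * = accepting)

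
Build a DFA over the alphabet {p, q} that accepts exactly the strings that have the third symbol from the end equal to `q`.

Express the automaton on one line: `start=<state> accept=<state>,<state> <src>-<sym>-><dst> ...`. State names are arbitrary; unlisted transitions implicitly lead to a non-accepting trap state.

Because acceptance depends on a position counted from the end, the machine has to buffer the most recent 3 symbols. Make each state the string of the last up-to-3 symbols read; on input `x` shift the window left and append `x`. Accept when the buffered window has length 3 and begins with `q`.
With 15 states:
          p    q  
>  s0     s1   s2 
   s1     s3   s4 
   s2     s5   s6 
   s3     s7   s8 
   s4     s9  s10 
   s5    s11  s12 
   s6    s13  s14 
   s7     s7   s8 
   s8     s9  s10 
   s9    s11  s12 
   s10   s13  s14 
 * s11    s7   s8 
 * s12    s9  s10 
 * s13   s11  s12 
 * s14   s13  s14 
(> = start, * = accepting)

start=s0 accept=s11,s12,s13,s14 s0-p->s1 s0-q->s2 s1-p->s3 s1-q->s4 s2-p->s5 s2-q->s6 s3-p->s7 s3-q->s8 s4-p->s9 s4-q->s10 s5-p->s11 s5-q->s12 s6-p->s13 s6-q->s14 s7-p->s7 s7-q->s8 s8-p->s9 s8-q->s10 s9-p->s11 s9-q->s12 s10-p->s13 s10-q->s14 s11-p->s7 s11-q->s8 s12-p->s9 s12-q->s10 s13-p->s11 s13-q->s12 s14-p->s13 s14-q->s14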